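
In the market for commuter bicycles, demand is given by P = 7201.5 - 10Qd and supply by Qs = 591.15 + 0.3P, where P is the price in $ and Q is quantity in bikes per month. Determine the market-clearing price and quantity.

P* = 322.5, Q* = 687.9

In direct form, Qd = 720.15 - 0.1P.
At equilibrium Qd = Qs, so 720.15 - 0.1P = 591.15 + 0.3P; collecting terms, 129 = 0.4P and P* = 322.5.
From the demand curve, Q* = 720.15 - 0.1(322.5) = 687.9.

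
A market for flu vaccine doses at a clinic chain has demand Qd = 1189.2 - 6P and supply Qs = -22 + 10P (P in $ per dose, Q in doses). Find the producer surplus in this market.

Producer surplus = 27011.25

Set Qd = Qs: 1189.2 - 6P = -22 + 10P, so 1211.2 = 16P and P* = 75.7.
Then Q* = 1189.2 - 6(75.7) = 735.
Supply choke price (Qs = 0): P = 2.2. Producer surplus = ½ × (75.7 - 2.2) × 735 = 27011.25.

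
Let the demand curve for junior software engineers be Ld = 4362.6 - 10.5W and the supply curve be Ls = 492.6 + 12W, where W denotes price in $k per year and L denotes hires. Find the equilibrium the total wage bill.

Equating demand and supply, 4362.6 - 10.5W = 492.6 + 12W gives 22.5W = 3870, so W* = 172.
Plugging W* into demand: L* = 4362.6 - 10.5(172) = 2556.6.
The total wage bill = W* × L* = 172 × 2556.6 = 439735.2.

The total wage bill = 439735.2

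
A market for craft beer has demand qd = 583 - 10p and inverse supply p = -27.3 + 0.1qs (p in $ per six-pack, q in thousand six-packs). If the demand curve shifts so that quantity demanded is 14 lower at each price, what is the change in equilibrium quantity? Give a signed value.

In direct form, qs = 273 + 10p.
Equating demand and supply, 583 - 10p = 273 + 10p gives 20p = 310, so p* = 15.5.
Substitute back: q* = 583 - 10(15.5) = 428.
After the shift, demand is qd = 569 - 10p.
The new intersection has 296 = 20p, i.e. p = 14.8, q = 421.
Δq = 421 - 428 = -7.

Δq = -7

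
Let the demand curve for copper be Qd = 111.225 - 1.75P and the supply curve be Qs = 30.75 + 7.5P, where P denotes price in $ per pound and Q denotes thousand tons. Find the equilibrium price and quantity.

P* = 8.7, Q* = 96

Set Qd = Qs: 111.225 - 1.75P = 30.75 + 7.5P, so 80.475 = 9.25P and P* = 8.7.
Then Q* = 111.225 - 1.75(8.7) = 96.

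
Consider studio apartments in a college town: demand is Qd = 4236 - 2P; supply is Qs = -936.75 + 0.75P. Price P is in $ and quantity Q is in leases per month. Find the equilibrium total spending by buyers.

Set Qd = Qs: 4236 - 2P = -936.75 + 0.75P, so 5172.75 = 2.75P and P* = 1881.
From the demand curve, Q* = 4236 - 2(1881) = 474.
Total spending by buyers = P* × Q* = 1881 × 474 = 891594.

Total spending by buyers = 891594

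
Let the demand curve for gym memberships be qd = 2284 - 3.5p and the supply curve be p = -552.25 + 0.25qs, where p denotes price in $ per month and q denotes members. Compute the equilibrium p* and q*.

Inverting to quantity form: qs = 2209 + 4p.
The market clears where 2284 - 3.5p = 2209 + 4p. Rearranging, 7.5p = 75, hence p* = 10.
Then q* = 2284 - 3.5(10) = 2249.

p* = 10, q* = 2249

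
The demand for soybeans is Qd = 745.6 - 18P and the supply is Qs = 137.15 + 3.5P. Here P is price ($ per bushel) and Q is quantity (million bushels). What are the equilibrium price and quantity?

Equating demand and supply, 745.6 - 18P = 137.15 + 3.5P gives 21.5P = 608.45, so P* = 28.3.
Substitute back: Q* = 745.6 - 18(28.3) = 236.2.

P* = 28.3, Q* = 236.2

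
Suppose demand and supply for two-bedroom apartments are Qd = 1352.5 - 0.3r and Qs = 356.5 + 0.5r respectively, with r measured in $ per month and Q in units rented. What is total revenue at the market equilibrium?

Total revenue = 1218855

Equating demand and supply, 1352.5 - 0.3r = 356.5 + 0.5r gives 0.8r = 996, so r* = 1245.
Then Q* = 1352.5 - 0.3(1245) = 979.
Total revenue = r* × Q* = 1245 × 979 = 1218855.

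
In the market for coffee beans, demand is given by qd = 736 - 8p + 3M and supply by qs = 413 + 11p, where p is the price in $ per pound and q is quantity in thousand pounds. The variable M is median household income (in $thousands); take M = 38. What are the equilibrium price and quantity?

p* = 23, q* = 666

With M = 38, demand is qd = 850 - 8p.
Set qd = qs: 850 - 8p = 413 + 11p, so 437 = 19p and p* = 23.
Then q* = 850 - 8(23) = 666.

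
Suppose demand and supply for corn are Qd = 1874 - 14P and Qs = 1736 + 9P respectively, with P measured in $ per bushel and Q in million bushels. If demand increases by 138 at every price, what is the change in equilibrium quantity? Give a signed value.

The market clears where 1874 - 14P = 1736 + 9P. Rearranging, 23P = 138, hence P* = 6.
Substitute back: Q* = 1874 - 14(6) = 1790.
After the shift, demand is Qd = 2012 - 14P.
Re-solving, 23P = 276 gives P = 12 and Q = 1844.
ΔQ = 1844 - 1790 = 54.

ΔQ = 54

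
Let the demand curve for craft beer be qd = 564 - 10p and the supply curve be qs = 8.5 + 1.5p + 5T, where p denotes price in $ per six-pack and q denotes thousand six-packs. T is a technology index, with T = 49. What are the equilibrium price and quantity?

With T = 49, supply is qs = 253.5 + 1.5p.
Set qd = qs: 564 - 10p = 253.5 + 1.5p, so 310.5 = 11.5p and p* = 27.
From the demand curve, q* = 564 - 10(27) = 294.

p* = 27, q* = 294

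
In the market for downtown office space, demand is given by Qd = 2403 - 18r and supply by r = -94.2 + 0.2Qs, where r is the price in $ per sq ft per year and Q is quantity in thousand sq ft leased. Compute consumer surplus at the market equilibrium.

Consumer surplus = 22052.25

Solving each curve for Q: Qs = 471 + 5r.
Set Qd = Qs: 2403 - 18r = 471 + 5r, so 1932 = 23r and r* = 84.
Then Q* = 2403 - 18(84) = 891.
Demand choke price (Qd = 0): r = 2403/18 = 133.5. Consumer surplus = ½ × (133.5 - 84) × 891 = 22052.25.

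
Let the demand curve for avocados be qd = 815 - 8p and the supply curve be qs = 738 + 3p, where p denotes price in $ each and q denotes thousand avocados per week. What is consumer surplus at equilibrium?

Set qd = qs: 815 - 8p = 738 + 3p, so 77 = 11p and p* = 7.
Substitute back: q* = 815 - 8(7) = 759.
Demand choke price (qd = 0): p = 815/8 = 101.875. Consumer surplus = ½ × (101.875 - 7) × 759 = 36005.0625.

Consumer surplus = 36005.0625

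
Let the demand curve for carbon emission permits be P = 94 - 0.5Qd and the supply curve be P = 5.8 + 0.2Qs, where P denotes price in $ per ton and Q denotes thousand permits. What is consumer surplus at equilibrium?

Consumer surplus = 3969

Rewriting in direct form: Qd = 188 - 2P and Qs = -29 + 5P.
At equilibrium Qd = Qs, so 188 - 2P = -29 + 5P; collecting terms, 217 = 7P and P* = 31.
Then Q* = 188 - 2(31) = 126.
Demand choke price (Qd = 0): P = 188/2 = 94. Consumer surplus = ½ × (94 - 31) × 126 = 3969.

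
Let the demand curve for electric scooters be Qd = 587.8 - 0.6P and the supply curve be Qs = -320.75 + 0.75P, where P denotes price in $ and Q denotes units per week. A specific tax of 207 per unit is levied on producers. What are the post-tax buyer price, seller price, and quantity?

The tax drives a wedge P_b - P_s = 207. Substituting P_s = P_b - 207 into supply: Qs = -476 + 0.75P_b.
Set Qd = Qs: 587.8 - 0.6P_b = -476 + 0.75P_b, so 1063.8 = 1.35P_b and P_b = 788.
Then P_s = 788 - 207 = 581 and Q = 587.8 - 0.6(788) = 115.

P_b = 788, P_s = 581, Q = 115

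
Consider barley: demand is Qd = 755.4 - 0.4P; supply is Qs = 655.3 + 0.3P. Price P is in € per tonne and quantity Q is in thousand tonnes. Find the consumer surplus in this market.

Consumer surplus = 609354.05

At equilibrium Qd = Qs, so 755.4 - 0.4P = 655.3 + 0.3P; collecting terms, 100.1 = 0.7P and P* = 143.
Then Q* = 755.4 - 0.4(143) = 698.2.
Demand choke price (Qd = 0): P = 755.4/0.4 = 1888.5. Consumer surplus = ½ × (1888.5 - 143) × 698.2 = 609354.05.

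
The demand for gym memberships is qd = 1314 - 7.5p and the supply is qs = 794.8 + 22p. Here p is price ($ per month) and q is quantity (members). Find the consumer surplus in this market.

Consumer surplus = 93141.6

The market clears where 1314 - 7.5p = 794.8 + 22p. Rearranging, 29.5p = 519.2, hence p* = 17.6.
Plugging p* into demand: q* = 1314 - 7.5(17.6) = 1182.
Demand choke price (qd = 0): p = 1314/7.5 = 175.2. Consumer surplus = ½ × (175.2 - 17.6) × 1182 = 93141.6.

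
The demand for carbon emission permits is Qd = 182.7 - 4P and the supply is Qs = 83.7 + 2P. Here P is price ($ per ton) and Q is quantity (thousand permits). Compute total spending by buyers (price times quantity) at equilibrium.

At equilibrium Qd = Qs, so 182.7 - 4P = 83.7 + 2P; collecting terms, 99 = 6P and P* = 16.5.
From the demand curve, Q* = 182.7 - 4(16.5) = 116.7.
Total spending by buyers = P* × Q* = 16.5 × 116.7 = 1925.55.

Total spending by buyers = 1925.55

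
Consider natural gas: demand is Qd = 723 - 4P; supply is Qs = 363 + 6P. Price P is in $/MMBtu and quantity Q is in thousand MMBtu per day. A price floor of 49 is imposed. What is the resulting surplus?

At P = 49: Qd = 527 and Qs = 657.
Surplus = Qs - Qd = 657 - 527 = 130.

Surplus = 130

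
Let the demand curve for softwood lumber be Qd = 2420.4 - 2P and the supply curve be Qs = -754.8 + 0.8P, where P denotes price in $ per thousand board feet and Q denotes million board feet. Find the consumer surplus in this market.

Consumer surplus = 5806.44

At equilibrium Qd = Qs, so 2420.4 - 2P = -754.8 + 0.8P; collecting terms, 3175.2 = 2.8P and P* = 1134.
Plugging P* into demand: Q* = 2420.4 - 2(1134) = 152.4.
Demand choke price (Qd = 0): P = 2420.4/2 = 1210.2. Consumer surplus = ½ × (1210.2 - 1134) × 152.4 = 5806.44.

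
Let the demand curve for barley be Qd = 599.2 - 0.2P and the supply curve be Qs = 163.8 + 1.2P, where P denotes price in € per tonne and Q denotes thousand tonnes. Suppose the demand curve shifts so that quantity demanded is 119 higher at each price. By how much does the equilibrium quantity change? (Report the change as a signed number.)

The market clears where 599.2 - 0.2P = 163.8 + 1.2P. Rearranging, 1.4P = 435.4, hence P* = 311.
From the demand curve, Q* = 599.2 - 0.2(311) = 537.
After the shift, demand is Qd = 718.2 - 0.2P.
The new intersection has 554.4 = 1.4P, i.e. P = 396, Q = 639.
ΔQ = 639 - 537 = 102.

ΔQ = 102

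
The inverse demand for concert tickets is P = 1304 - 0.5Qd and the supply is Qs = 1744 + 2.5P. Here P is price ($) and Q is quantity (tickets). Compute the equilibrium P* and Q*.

P* = 192, Q* = 2224

Rewriting in direct form: Qd = 2608 - 2P.
Equating demand and supply, 2608 - 2P = 1744 + 2.5P gives 4.5P = 864, so P* = 192.
Plugging P* into demand: Q* = 2608 - 2(192) = 2224.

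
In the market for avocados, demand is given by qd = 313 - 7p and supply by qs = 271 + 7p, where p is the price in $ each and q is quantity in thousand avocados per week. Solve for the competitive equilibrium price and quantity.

p* = 3, q* = 292

Set qd = qs: 313 - 7p = 271 + 7p, so 42 = 14p and p* = 3.
From the demand curve, q* = 313 - 7(3) = 292.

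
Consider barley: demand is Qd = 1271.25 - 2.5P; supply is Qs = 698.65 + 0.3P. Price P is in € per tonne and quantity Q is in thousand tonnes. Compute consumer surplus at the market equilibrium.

Consumer surplus = 115520

Equating demand and supply, 1271.25 - 2.5P = 698.65 + 0.3P gives 2.8P = 572.6, so P* = 204.5.
Substitute back: Q* = 1271.25 - 2.5(204.5) = 760.
Demand choke price (Qd = 0): P = 1271.25/2.5 = 508.5. Consumer surplus = ½ × (508.5 - 204.5) × 760 = 115520.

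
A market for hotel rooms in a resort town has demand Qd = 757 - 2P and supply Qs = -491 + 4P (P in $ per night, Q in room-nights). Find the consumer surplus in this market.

Consumer surplus = 29070.25

Equating demand and supply, 757 - 2P = -491 + 4P gives 6P = 1248, so P* = 208.
From the demand curve, Q* = 757 - 2(208) = 341.
Demand choke price (Qd = 0): P = 757/2 = 378.5. Consumer surplus = ½ × (378.5 - 208) × 341 = 29070.25.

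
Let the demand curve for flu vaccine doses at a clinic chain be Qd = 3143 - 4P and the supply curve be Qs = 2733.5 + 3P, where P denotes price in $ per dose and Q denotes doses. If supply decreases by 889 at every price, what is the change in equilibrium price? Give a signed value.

Equating demand and supply, 3143 - 4P = 2733.5 + 3P gives 7P = 409.5, so P* = 58.5.
Substitute back: Q* = 3143 - 4(58.5) = 2909.
After the shift, supply is Qs = 1844.5 + 3P.
The new intersection has 1298.5 = 7P, i.e. P = 185.5, Q = 2401.
ΔP = 185.5 - 58.5 = 127.

ΔP = 127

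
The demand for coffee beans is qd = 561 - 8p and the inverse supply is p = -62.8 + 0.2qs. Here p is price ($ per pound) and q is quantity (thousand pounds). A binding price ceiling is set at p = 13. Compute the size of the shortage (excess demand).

In direct form, qs = 314 + 5p.
Evaluating both curves at the ceiling price 13 gives qd = 457, qs = 379.
Shortage = qd - qs = 457 - 379 = 78.

Shortage = 78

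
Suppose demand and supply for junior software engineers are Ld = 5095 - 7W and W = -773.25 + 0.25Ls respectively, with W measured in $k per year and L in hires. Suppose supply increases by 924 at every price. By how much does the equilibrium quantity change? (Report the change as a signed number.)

Inverting to quantity form: Ls = 3093 + 4W.
Set Ld = Ls: 5095 - 7W = 3093 + 4W, so 2002 = 11W and W* = 182.
Plugging W* into demand: L* = 5095 - 7(182) = 3821.
After the shift, supply is Ls = 4017 + 4W.
The new intersection has 1078 = 11W, i.e. W = 98, L = 4409.
ΔL = 4409 - 3821 = 588.

ΔL = 588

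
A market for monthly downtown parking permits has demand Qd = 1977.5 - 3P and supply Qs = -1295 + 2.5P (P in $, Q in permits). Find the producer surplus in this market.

Set Qd = Qs: 1977.5 - 3P = -1295 + 2.5P, so 3272.5 = 5.5P and P* = 595.
Substitute back: Q* = 1977.5 - 3(595) = 192.5.
Supply choke price (Qs = 0): P = 518. Producer surplus = ½ × (595 - 518) × 192.5 = 7411.25.

Producer surplus = 7411.25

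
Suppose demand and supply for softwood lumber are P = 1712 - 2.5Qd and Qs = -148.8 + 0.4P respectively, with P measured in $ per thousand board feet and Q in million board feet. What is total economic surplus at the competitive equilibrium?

Inverting to quantity form: Qd = 684.8 - 0.4P.
Equating demand and supply, 684.8 - 0.4P = -148.8 + 0.4P gives 0.8P = 833.6, so P* = 1042.
From the demand curve, Q* = 684.8 - 0.4(1042) = 268.
Demand choke price = 1712; supply choke price = 372. CS = ½(1712 - 1042)(268) = 89780; PS = ½(1042 - 372)(268) = 89780. Total surplus = 179560.

Total surplus = 179560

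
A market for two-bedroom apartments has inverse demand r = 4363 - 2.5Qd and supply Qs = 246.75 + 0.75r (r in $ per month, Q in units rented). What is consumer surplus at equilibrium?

Inverting to quantity form: Qd = 1745.2 - 0.4r.
The market clears where 1745.2 - 0.4r = 246.75 + 0.75r. Rearranging, 1.15r = 1498.45, hence r* = 1303.
Then Q* = 1745.2 - 0.4(1303) = 1224.
Demand choke price (Qd = 0): r = 1745.2/0.4 = 4363. Consumer surplus = ½ × (4363 - 1303) × 1224 = 1872720.

Consumer surplus = 1872720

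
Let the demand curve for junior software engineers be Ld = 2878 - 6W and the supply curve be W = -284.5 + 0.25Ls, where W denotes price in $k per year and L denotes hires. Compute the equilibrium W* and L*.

W* = 174, L* = 1834

Inverting to quantity form: Ls = 1138 + 4W.
Equating demand and supply, 2878 - 6W = 1138 + 4W gives 10W = 1740, so W* = 174.
Plugging W* into demand: L* = 2878 - 6(174) = 1834.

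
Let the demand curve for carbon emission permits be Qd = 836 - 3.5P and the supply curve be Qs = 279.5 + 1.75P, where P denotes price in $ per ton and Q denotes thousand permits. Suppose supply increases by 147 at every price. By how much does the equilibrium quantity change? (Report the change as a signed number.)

The market clears where 836 - 3.5P = 279.5 + 1.75P. Rearranging, 5.25P = 556.5, hence P* = 106.
Substitute back: Q* = 836 - 3.5(106) = 465.
After the shift, supply is Qs = 426.5 + 1.75P.
Re-solving, 5.25P = 409.5 gives P = 78 and Q = 563.
ΔQ = 563 - 465 = 98.

ΔQ = 98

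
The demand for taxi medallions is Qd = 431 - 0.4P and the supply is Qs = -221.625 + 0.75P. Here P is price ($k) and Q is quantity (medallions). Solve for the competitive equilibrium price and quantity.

P* = 567.5, Q* = 204

Set Qd = Qs: 431 - 0.4P = -221.625 + 0.75P, so 652.625 = 1.15P and P* = 567.5.
From the demand curve, Q* = 431 - 0.4(567.5) = 204.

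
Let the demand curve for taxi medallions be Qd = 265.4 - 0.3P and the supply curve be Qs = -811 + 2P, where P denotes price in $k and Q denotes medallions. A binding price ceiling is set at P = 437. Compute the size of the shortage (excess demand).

With P fixed at 437, quantity demanded is 134.3 and quantity supplied is 63.
Shortage = Qd - Qs = 134.3 - 63 = 71.3.

Shortage = 71.3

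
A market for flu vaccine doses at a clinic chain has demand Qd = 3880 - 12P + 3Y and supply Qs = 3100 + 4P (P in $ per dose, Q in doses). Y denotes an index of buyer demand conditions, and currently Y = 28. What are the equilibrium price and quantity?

With Y = 28, demand is Qd = 3964 - 12P.
Equating demand and supply, 3964 - 12P = 3100 + 4P gives 16P = 864, so P* = 54.
Then Q* = 3964 - 12(54) = 3316.

P* = 54, Q* = 3316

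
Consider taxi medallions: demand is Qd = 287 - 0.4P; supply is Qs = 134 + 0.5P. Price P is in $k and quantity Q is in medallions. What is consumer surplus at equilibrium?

Consumer surplus = 59951.25

Equating demand and supply, 287 - 0.4P = 134 + 0.5P gives 0.9P = 153, so P* = 170.
Substitute back: Q* = 287 - 0.4(170) = 219.
Demand choke price (Qd = 0): P = 287/0.4 = 717.5. Consumer surplus = ½ × (717.5 - 170) × 219 = 59951.25.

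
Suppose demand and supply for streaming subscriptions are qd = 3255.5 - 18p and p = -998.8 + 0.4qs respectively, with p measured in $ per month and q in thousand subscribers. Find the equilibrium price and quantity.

p* = 37, q* = 2589.5

Solving each curve for q: qs = 2497 + 2.5p.
Equating demand and supply, 3255.5 - 18p = 2497 + 2.5p gives 20.5p = 758.5, so p* = 37.
Substitute back: q* = 3255.5 - 18(37) = 2589.5.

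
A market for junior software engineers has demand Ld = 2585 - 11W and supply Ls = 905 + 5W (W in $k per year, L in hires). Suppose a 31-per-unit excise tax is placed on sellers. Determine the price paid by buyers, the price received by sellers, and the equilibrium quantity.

W_b = 114.6875, W_s = 83.6875, L = 1323.4375

The tax drives a wedge W_b - W_s = 31. Substituting W_s = W_b - 31 into supply: Ls = 750 + 5W_b.
Set Ld = Ls: 2585 - 11W_b = 750 + 5W_b, so 1835 = 16W_b and W_b = 114.6875.
Then W_s = 114.6875 - 31 = 83.6875 and L = 2585 - 11(114.6875) = 1323.4375.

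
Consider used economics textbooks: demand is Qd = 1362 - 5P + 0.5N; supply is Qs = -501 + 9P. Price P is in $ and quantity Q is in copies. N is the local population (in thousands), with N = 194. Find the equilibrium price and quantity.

With N = 194, demand is Qd = 1459 - 5P.
The market clears where 1459 - 5P = -501 + 9P. Rearranging, 14P = 1960, hence P* = 140.
Then Q* = 1459 - 5(140) = 759.

P* = 140, Q* = 759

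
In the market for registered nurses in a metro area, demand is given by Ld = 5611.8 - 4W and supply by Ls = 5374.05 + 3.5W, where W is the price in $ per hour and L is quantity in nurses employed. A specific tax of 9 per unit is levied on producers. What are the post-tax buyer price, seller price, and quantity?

W_b = 35.9, W_s = 26.9, L = 5468.2

Producers keep W_s = W_b - 9 per unit, so supply in terms of the buyer price is Ls = 5342.55 + 3.5W_b.
Equate demand and the shifted supply: 5611.8 - 4W_b = 5342.55 + 3.5W_b, giving 7.5W_b = 269.25, so W_b = 35.9.
Then W_s = 35.9 - 9 = 26.9 and L = 5611.8 - 4(35.9) = 5468.2.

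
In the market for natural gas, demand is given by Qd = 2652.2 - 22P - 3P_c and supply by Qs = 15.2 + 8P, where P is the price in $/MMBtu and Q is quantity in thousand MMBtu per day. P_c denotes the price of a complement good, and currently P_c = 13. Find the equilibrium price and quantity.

P* = 86.6, Q* = 708

With P_c = 13, demand is Qd = 2613.2 - 22P.
The market clears where 2613.2 - 22P = 15.2 + 8P. Rearranging, 30P = 2598, hence P* = 86.6.
From the demand curve, Q* = 2613.2 - 22(86.6) = 708.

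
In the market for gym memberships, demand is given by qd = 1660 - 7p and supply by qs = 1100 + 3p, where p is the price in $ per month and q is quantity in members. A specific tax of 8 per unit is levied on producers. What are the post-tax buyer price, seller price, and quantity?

p_b = 58.4, p_s = 50.4, q = 1251.2

The tax drives a wedge p_b - p_s = 8. Substituting p_s = p_b - 8 into supply: qs = 1076 + 3p_b.
Equate demand and the shifted supply: 1660 - 7p_b = 1076 + 3p_b, giving 10p_b = 584, so p_b = 58.4.
So p_s = 50.4 and the quantity traded is q = 1660 - 7(58.4) = 1251.2.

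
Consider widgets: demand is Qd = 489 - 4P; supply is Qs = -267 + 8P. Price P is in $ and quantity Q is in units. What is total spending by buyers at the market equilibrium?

At equilibrium Qd = Qs, so 489 - 4P = -267 + 8P; collecting terms, 756 = 12P and P* = 63.
From the demand curve, Q* = 489 - 4(63) = 237.
Total spending by buyers = P* × Q* = 63 × 237 = 14931.

Total spending by buyers = 14931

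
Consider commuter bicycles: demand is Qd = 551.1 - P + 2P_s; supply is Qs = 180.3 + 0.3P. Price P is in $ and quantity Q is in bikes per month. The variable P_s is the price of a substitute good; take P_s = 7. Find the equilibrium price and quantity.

P* = 296, Q* = 269.1

With P_s = 7, demand is Qd = 565.1 - P.
Equating demand and supply, 565.1 - P = 180.3 + 0.3P gives 1.3P = 384.8, so P* = 296.
Substitute back: Q* = 565.1 - 296 = 269.1.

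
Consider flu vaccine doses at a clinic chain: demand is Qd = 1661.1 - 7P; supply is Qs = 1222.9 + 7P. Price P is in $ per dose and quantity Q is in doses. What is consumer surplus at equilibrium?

Consumer surplus = 148526

Equating demand and supply, 1661.1 - 7P = 1222.9 + 7P gives 14P = 438.2, so P* = 31.3.
Substitute back: Q* = 1661.1 - 7(31.3) = 1442.
Demand choke price (Qd = 0): P = 1661.1/7 = 237.3. Consumer surplus = ½ × (237.3 - 31.3) × 1442 = 148526.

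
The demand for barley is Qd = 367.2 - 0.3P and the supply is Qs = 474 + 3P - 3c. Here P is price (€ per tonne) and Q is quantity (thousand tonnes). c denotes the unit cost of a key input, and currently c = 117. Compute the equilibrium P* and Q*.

P* = 74, Q* = 345

With c = 117, supply is Qs = 123 + 3P.
At equilibrium Qd = Qs, so 367.2 - 0.3P = 123 + 3P; collecting terms, 244.2 = 3.3P and P* = 74.
Substitute back: Q* = 367.2 - 0.3(74) = 345.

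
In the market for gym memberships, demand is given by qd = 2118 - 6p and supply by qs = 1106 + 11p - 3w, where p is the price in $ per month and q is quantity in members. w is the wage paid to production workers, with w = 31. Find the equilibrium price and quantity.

With w = 31, supply is qs = 1013 + 11p.
Set qd = qs: 2118 - 6p = 1013 + 11p, so 1105 = 17p and p* = 65.
Plugging p* into demand: q* = 2118 - 6(65) = 1728.

p* = 65, q* = 1728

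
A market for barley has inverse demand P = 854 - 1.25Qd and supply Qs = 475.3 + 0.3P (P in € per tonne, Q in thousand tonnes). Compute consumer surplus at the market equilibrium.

Inverting to quantity form: Qd = 683.2 - 0.8P.
Set Qd = Qs: 683.2 - 0.8P = 475.3 + 0.3P, so 207.9 = 1.1P and P* = 189.
Plugging P* into demand: Q* = 683.2 - 0.8(189) = 532.
Demand choke price (Qd = 0): P = 683.2/0.8 = 854. Consumer surplus = ½ × (854 - 189) × 532 = 176890.

Consumer surplus = 176890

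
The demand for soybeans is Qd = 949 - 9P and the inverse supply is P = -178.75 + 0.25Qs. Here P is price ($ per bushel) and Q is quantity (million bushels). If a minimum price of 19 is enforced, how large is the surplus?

Surplus = 13

Rewriting in direct form: Qs = 715 + 4P.
At P = 19: Qd = 778 and Qs = 791.
Surplus = Qs - Qd = 791 - 778 = 13.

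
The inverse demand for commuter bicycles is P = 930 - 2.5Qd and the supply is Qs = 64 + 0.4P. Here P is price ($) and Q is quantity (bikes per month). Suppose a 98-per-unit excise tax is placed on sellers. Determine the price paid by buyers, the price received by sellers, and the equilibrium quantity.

In direct form, Qd = 372 - 0.4P.
With a tax of 98 on sellers, they supply based on the net price P_s = P_b - 98, so Qs = 24.8 + 0.4P_b.
Equate demand and the shifted supply: 372 - 0.4P_b = 24.8 + 0.4P_b, giving 0.8P_b = 347.2, so P_b = 434.
So P_s = 336 and the quantity traded is Q = 372 - 0.4(434) = 198.4.

P_b = 434, P_s = 336, Q = 198.4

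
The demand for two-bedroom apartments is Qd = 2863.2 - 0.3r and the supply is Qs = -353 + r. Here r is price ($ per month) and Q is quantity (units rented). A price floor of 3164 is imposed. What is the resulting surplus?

With r fixed at 3164, quantity demanded is 1914 and quantity supplied is 2811.
Surplus = Qs - Qd = 2811 - 1914 = 897.

Surplus = 897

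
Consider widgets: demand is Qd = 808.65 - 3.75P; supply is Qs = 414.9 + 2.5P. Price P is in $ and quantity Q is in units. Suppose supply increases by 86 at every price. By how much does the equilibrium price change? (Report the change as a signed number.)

Set Qd = Qs: 808.65 - 3.75P = 414.9 + 2.5P, so 393.75 = 6.25P and P* = 63.
Substitute back: Q* = 808.65 - 3.75(63) = 572.4.
After the shift, supply is Qs = 500.9 + 2.5P.
The new intersection has 307.75 = 6.25P, i.e. P = 49.24, Q = 624.
ΔP = 49.24 - 63 = -13.76.

ΔP = -13.76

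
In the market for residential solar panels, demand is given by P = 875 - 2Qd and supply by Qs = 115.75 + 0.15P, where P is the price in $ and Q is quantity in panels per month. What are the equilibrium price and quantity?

P* = 495, Q* = 190

In direct form, Qd = 437.5 - 0.5P.
Set Qd = Qs: 437.5 - 0.5P = 115.75 + 0.15P, so 321.75 = 0.65P and P* = 495.
Then Q* = 437.5 - 0.5(495) = 190.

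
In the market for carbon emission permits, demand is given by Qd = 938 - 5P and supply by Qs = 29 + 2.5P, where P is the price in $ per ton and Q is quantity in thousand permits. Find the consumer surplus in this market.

Set Qd = Qs: 938 - 5P = 29 + 2.5P, so 909 = 7.5P and P* = 121.2.
From the demand curve, Q* = 938 - 5(121.2) = 332.
Demand choke price (Qd = 0): P = 938/5 = 187.6. Consumer surplus = ½ × (187.6 - 121.2) × 332 = 11022.4.

Consumer surplus = 11022.4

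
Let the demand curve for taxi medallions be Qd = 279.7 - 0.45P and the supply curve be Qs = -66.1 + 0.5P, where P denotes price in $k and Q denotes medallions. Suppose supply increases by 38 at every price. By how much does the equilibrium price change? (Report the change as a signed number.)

ΔP = -40

Set Qd = Qs: 279.7 - 0.45P = -66.1 + 0.5P, so 345.8 = 0.95P and P* = 364.
From the demand curve, Q* = 279.7 - 0.45(364) = 115.9.
After the shift, supply is Qs = -28.1 + 0.5P.
The new intersection has 307.8 = 0.95P, i.e. P = 324, Q = 133.9.
ΔP = 324 - 364 = -40.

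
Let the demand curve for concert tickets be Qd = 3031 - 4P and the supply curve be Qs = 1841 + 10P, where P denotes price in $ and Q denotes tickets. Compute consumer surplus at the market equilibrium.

Consumer surplus = 905185.125

At equilibrium Qd = Qs, so 3031 - 4P = 1841 + 10P; collecting terms, 1190 = 14P and P* = 85.
Substitute back: Q* = 3031 - 4(85) = 2691.
Demand choke price (Qd = 0): P = 3031/4 = 757.75. Consumer surplus = ½ × (757.75 - 85) × 2691 = 905185.125.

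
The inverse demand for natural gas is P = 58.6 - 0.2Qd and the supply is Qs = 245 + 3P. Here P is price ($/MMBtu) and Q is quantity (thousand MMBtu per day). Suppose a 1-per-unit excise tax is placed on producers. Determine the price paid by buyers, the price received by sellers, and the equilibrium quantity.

Rewriting in direct form: Qd = 293 - 5P.
With a tax of 1 on producers, they supply based on the net price P_s = P_b - 1, so Qs = 242 + 3P_b.
Market clearing requires 293 - 5P_b = 242 + 3P_b; hence 51 = 8P_b and P_b = 6.375.
Then P_s = 6.375 - 1 = 5.375 and Q = 293 - 5(6.375) = 261.125.

P_b = 6.375, P_s = 5.375, Q = 261.125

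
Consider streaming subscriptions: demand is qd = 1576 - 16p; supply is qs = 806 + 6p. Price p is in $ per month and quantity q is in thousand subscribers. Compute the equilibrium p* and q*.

Equating demand and supply, 1576 - 16p = 806 + 6p gives 22p = 770, so p* = 35.
Plugging p* into demand: q* = 1576 - 16(35) = 1016.

p* = 35, q* = 1016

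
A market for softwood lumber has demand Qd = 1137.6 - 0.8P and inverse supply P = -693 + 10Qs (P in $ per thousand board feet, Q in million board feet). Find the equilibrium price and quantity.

In direct form, Qs = 69.3 + 0.1P.
Set Qd = Qs: 1137.6 - 0.8P = 69.3 + 0.1P, so 1068.3 = 0.9P and P* = 1187.
Plugging P* into demand: Q* = 1137.6 - 0.8(1187) = 188.

P* = 1187, Q* = 188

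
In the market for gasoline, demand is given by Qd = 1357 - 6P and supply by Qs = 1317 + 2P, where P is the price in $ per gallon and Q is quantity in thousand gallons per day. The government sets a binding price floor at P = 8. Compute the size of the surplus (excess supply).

Evaluating both curves at the floor price 8 gives Qd = 1309, Qs = 1333.
Surplus = Qs - Qd = 1333 - 1309 = 24.

Surplus = 24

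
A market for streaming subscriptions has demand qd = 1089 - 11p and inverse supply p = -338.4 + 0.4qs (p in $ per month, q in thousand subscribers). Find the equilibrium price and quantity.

p* = 18, q* = 891

Inverting to quantity form: qs = 846 + 2.5p.
The market clears where 1089 - 11p = 846 + 2.5p. Rearranging, 13.5p = 243, hence p* = 18.
Then q* = 1089 - 11(18) = 891.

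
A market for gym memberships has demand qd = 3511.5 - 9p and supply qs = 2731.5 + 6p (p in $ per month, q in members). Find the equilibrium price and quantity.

p* = 52, q* = 3043.5

Equating demand and supply, 3511.5 - 9p = 2731.5 + 6p gives 15p = 780, so p* = 52.
From the demand curve, q* = 3511.5 - 9(52) = 3043.5.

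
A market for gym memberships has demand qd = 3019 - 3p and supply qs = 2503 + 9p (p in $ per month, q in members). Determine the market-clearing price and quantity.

p* = 43, q* = 2890

At equilibrium qd = qs, so 3019 - 3p = 2503 + 9p; collecting terms, 516 = 12p and p* = 43.
Substitute back: q* = 3019 - 3(43) = 2890.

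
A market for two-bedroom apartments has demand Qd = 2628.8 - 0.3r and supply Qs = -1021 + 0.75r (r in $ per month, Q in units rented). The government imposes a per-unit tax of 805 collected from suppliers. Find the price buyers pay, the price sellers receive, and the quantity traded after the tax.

r_b = 4051, r_s = 3246, Q = 1413.5

Suppliers keep r_s = r_b - 805 per unit, so supply in terms of the buyer price is Qs = -1624.75 + 0.75r_b.
Equate demand and the shifted supply: 2628.8 - 0.3r_b = -1624.75 + 0.75r_b, giving 1.05r_b = 4253.55, so r_b = 4051.
So r_s = 3246 and the quantity traded is Q = 2628.8 - 0.3(4051) = 1413.5.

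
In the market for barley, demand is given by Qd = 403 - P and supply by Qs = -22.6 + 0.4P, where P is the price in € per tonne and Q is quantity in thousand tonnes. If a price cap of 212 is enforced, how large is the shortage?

At P = 212: Qd = 191 and Qs = 62.2.
Shortage = Qd - Qs = 191 - 62.2 = 128.8.

Shortage = 128.8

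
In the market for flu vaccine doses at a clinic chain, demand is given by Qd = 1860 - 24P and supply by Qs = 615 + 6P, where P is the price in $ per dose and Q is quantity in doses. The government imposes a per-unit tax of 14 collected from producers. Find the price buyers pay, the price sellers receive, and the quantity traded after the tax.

P_b = 44.3, P_s = 30.3, Q = 796.8

With a tax of 14 on producers, they supply based on the net price P_s = P_b - 14, so Qs = 531 + 6P_b.
Equate demand and the shifted supply: 1860 - 24P_b = 531 + 6P_b, giving 30P_b = 1329, so P_b = 44.3.
Then P_s = 44.3 - 14 = 30.3 and Q = 1860 - 24(44.3) = 796.8.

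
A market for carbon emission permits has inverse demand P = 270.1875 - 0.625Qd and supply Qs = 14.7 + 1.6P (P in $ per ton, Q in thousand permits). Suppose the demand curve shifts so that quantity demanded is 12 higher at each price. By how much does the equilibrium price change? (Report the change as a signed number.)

Inverting to quantity form: Qd = 432.3 - 1.6P.
The market clears where 432.3 - 1.6P = 14.7 + 1.6P. Rearranging, 3.2P = 417.6, hence P* = 130.5.
Substitute back: Q* = 432.3 - 1.6(130.5) = 223.5.
After the shift, demand is Qd = 444.3 - 1.6P.
New equilibrium: 429.6 = 3.2P, so P = 134.25 and Q = 229.5.
ΔP = 134.25 - 130.5 = 3.75.

ΔP = 3.75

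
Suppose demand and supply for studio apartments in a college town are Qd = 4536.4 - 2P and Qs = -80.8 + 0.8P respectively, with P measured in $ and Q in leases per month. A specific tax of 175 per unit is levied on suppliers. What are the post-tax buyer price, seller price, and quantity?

P_b = 1699, P_s = 1524, Q = 1138.4

The tax drives a wedge P_b - P_s = 175. Substituting P_s = P_b - 175 into supply: Qs = -220.8 + 0.8P_b.
Market clearing requires 4536.4 - 2P_b = -220.8 + 0.8P_b; hence 4757.2 = 2.8P_b and P_b = 1699.
Then P_s = 1699 - 175 = 1524 and Q = 4536.4 - 2(1699) = 1138.4.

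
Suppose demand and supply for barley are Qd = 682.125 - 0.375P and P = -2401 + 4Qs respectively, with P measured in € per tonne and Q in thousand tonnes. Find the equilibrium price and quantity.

In direct form, Qs = 600.25 + 0.25P.
Set Qd = Qs: 682.125 - 0.375P = 600.25 + 0.25P, so 81.875 = 0.625P and P* = 131.
Substitute back: Q* = 682.125 - 0.375(131) = 633.

P* = 131, Q* = 633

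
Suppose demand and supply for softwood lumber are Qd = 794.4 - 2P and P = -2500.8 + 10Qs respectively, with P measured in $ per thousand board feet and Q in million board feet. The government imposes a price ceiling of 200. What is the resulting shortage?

Inverting to quantity form: Qs = 250.08 + 0.1P.
Evaluating both curves at the ceiling price 200 gives Qd = 394.4, Qs = 270.08.
Shortage = Qd - Qs = 394.4 - 270.08 = 124.32.

Shortage = 124.32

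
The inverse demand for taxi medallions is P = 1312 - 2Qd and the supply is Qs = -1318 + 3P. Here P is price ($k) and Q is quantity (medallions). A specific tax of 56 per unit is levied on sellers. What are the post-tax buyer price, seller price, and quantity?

Solving each curve for Q: Qd = 656 - 0.5P.
With a tax of 56 on sellers, they supply based on the net price P_s = P_b - 56, so Qs = -1486 + 3P_b.
Set Qd = Qs: 656 - 0.5P_b = -1486 + 3P_b, so 2142 = 3.5P_b and P_b = 612.
Then P_s = 612 - 56 = 556 and Q = 656 - 0.5(612) = 350.

P_b = 612, P_s = 556, Q = 350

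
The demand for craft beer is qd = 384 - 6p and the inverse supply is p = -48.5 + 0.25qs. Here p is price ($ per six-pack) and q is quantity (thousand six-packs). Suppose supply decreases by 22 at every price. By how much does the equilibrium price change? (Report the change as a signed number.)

In direct form, qs = 194 + 4p.
At equilibrium qd = qs, so 384 - 6p = 194 + 4p; collecting terms, 190 = 10p and p* = 19.
From the demand curve, q* = 384 - 6(19) = 270.
After the shift, supply is qs = 172 + 4p.
Re-solving, 10p = 212 gives p = 21.2 and q = 256.8.
Δp = 21.2 - 19 = 2.2.

Δp = 2.2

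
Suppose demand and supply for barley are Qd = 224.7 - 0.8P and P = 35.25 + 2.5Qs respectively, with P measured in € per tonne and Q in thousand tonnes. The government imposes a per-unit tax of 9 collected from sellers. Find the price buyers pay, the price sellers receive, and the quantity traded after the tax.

P_b = 202, P_s = 193, Q = 63.1

In direct form, Qs = -14.1 + 0.4P.
The tax drives a wedge P_b - P_s = 9. Substituting P_s = P_b - 9 into supply: Qs = -17.7 + 0.4P_b.
Market clearing requires 224.7 - 0.8P_b = -17.7 + 0.4P_b; hence 242.4 = 1.2P_b and P_b = 202.
So P_s = 193 and the quantity traded is Q = 224.7 - 0.8(202) = 63.1.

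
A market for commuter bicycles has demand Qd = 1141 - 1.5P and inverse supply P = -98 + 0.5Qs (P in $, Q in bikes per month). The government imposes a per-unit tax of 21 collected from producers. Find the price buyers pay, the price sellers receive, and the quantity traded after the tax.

In direct form, Qs = 196 + 2P.
With a tax of 21 on producers, they supply based on the net price P_s = P_b - 21, so Qs = 154 + 2P_b.
Set Qd = Qs: 1141 - 1.5P_b = 154 + 2P_b, so 987 = 3.5P_b and P_b = 282.
Then P_s = 282 - 21 = 261 and Q = 1141 - 1.5(282) = 718.

P_b = 282, P_s = 261, Q = 718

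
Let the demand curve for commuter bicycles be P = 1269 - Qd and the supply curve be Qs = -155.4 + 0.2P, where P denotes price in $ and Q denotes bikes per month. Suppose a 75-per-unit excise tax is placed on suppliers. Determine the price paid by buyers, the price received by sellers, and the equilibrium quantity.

P_b = 1199.5, P_s = 1124.5, Q = 69.5

Rewriting in direct form: Qd = 1269 - P.
With a tax of 75 on suppliers, they supply based on the net price P_s = P_b - 75, so Qs = -170.4 + 0.2P_b.
Equate demand and the shifted supply: 1269 - P_b = -170.4 + 0.2P_b, giving 1.2P_b = 1439.4, so P_b = 1199.5.
Then P_s = 1199.5 - 75 = 1124.5 and Q = 1269 - 1199.5 = 69.5.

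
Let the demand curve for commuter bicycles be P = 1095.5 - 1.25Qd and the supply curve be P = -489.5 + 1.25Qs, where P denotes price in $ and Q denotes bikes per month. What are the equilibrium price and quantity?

In direct form, Qd = 876.4 - 0.8P and Qs = 391.6 + 0.8P.
Equating demand and supply, 876.4 - 0.8P = 391.6 + 0.8P gives 1.6P = 484.8, so P* = 303.
From the demand curve, Q* = 876.4 - 0.8(303) = 634.

P* = 303, Q* = 634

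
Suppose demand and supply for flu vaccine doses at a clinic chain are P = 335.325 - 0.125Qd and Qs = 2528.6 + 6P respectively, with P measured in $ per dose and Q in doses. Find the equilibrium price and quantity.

P* = 11, Q* = 2594.6

Rewriting in direct form: Qd = 2682.6 - 8P.
The market clears where 2682.6 - 8P = 2528.6 + 6P. Rearranging, 14P = 154, hence P* = 11.
From the demand curve, Q* = 2682.6 - 8(11) = 2594.6.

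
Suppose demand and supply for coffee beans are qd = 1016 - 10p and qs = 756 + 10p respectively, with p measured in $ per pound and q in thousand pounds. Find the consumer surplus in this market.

Consumer surplus = 39249.8

Set qd = qs: 1016 - 10p = 756 + 10p, so 260 = 20p and p* = 13.
Plugging p* into demand: q* = 1016 - 10(13) = 886.
Demand choke price (qd = 0): p = 1016/10 = 101.6. Consumer surplus = ½ × (101.6 - 13) × 886 = 39249.8.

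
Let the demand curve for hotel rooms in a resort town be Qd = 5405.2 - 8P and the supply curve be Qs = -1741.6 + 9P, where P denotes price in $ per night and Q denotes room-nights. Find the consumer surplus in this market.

The market clears where 5405.2 - 8P = -1741.6 + 9P. Rearranging, 17P = 7146.8, hence P* = 420.4.
Plugging P* into demand: Q* = 5405.2 - 8(420.4) = 2042.
Demand choke price (Qd = 0): P = 5405.2/8 = 675.65. Consumer surplus = ½ × (675.65 - 420.4) × 2042 = 260610.25.

Consumer surplus = 260610.25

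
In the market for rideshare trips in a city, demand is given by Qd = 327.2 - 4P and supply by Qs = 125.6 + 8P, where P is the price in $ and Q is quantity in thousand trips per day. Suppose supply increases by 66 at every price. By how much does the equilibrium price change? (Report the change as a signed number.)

ΔP = -5.5

The market clears where 327.2 - 4P = 125.6 + 8P. Rearranging, 12P = 201.6, hence P* = 16.8.
From the demand curve, Q* = 327.2 - 4(16.8) = 260.
After the shift, supply is Qs = 191.6 + 8P.
New equilibrium: 135.6 = 12P, so P = 11.3 and Q = 282.
ΔP = 11.3 - 16.8 = -5.5.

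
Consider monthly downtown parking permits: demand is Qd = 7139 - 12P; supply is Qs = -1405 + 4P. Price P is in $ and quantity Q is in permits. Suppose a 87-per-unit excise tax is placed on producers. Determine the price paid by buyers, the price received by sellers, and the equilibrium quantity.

The tax drives a wedge P_b - P_s = 87. Substituting P_s = P_b - 87 into supply: Qs = -1753 + 4P_b.
Equate demand and the shifted supply: 7139 - 12P_b = -1753 + 4P_b, giving 16P_b = 8892, so P_b = 555.75.
Then P_s = 555.75 - 87 = 468.75 and Q = 7139 - 12(555.75) = 470.

P_b = 555.75, P_s = 468.75, Q = 470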